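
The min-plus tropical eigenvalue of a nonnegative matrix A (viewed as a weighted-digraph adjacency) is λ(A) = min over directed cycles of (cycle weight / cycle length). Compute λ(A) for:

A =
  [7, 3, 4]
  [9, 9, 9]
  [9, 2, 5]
λ(A) = 5

Enumerate directed cycles and compute their means (weight / length). Sample:
  cycle 0 → 0: weight = 7, length = 1, mean = 7/1 ≈ 7.000
  cycle 1 → 1: weight = 9, length = 1, mean = 9/1 ≈ 9.000
  cycle 2 → 2: weight = 5, length = 1, mean = 5/1 ≈ 5.000
  cycle 0 → 1 → 0: weight = 12, length = 2, mean = 12/2 ≈ 6.000
  cycle 0 → 2 → 0: weight = 13, length = 2, mean = 13/2 ≈ 6.500
  cycle 1 → 0 → 1: weight = 12, length = 2, mean = 12/2 ≈ 6.000
Minimum mean = 5.000, attained e.g. along the cycle 2 → 2 with weight 5 and length 1. So λ(A) = 5/1 = 5.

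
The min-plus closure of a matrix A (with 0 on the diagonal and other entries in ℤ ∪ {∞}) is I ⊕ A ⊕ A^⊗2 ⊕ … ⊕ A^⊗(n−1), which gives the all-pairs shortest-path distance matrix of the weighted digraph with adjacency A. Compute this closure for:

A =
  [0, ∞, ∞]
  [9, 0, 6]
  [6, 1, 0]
Closure =
  [0, ∞, ∞]
  [9, 0, 6]
  [6, 1, 0]

This is the Floyd-Warshall all-pairs shortest-path computation. For each intermediate vertex k = 0, 1, …, 2, update dist[i][j] ← min(dist[i][j], dist[i][k] + dist[k][j]). The final matrix gives, for each (i, j), the minimum total weight of any directed path from i to j (possibly empty when i = j).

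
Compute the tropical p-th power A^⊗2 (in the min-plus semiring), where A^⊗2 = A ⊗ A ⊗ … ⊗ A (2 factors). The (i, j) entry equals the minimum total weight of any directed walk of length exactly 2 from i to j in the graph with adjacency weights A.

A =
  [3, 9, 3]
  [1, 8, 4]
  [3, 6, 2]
A^⊗2 =
  [6, 9, 5]
  [4, 10, 4]
  [5, 8, 4]

Each entry (A^⊗2)_ij equals the minimum over all length-2 walks i = v_0 → v_1 → … → v_2 = j of Σ_t A[v_t][v_{t+1}]. For example, for (i, j) = (0, 2) we minimise over 3 possible intermediate vertex sequences; the minimum is 5, attained along the walk 0 → 2 → 2.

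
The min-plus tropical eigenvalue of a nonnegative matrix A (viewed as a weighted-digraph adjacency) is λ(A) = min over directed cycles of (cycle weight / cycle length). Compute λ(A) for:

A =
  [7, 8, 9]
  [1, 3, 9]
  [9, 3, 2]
λ(A) = 2

Enumerate directed cycles and compute their means (weight / length). Sample:
  cycle 0 → 0: weight = 7, length = 1, mean = 7/1 ≈ 7.000
  cycle 1 → 1: weight = 3, length = 1, mean = 3/1 ≈ 3.000
  cycle 2 → 2: weight = 2, length = 1, mean = 2/1 ≈ 2.000
  cycle 0 → 1 → 0: weight = 9, length = 2, mean = 9/2 ≈ 4.500
  cycle 0 → 2 → 0: weight = 18, length = 2, mean = 18/2 ≈ 9.000
  cycle 1 → 0 → 1: weight = 9, length = 2, mean = 9/2 ≈ 4.500
Minimum mean = 2.000, attained e.g. along the cycle 2 → 2 with weight 2 and length 1. So λ(A) = 2/1 = 2.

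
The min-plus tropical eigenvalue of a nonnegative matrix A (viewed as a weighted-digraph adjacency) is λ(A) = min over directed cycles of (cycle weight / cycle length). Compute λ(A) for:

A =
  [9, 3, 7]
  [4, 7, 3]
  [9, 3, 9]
λ(A) = 3

Enumerate directed cycles and compute their means (weight / length). Sample:
  cycle 0 → 0: weight = 9, length = 1, mean = 9/1 ≈ 9.000
  cycle 1 → 1: weight = 7, length = 1, mean = 7/1 ≈ 7.000
  cycle 2 → 2: weight = 9, length = 1, mean = 9/1 ≈ 9.000
  cycle 0 → 1 → 0: weight = 7, length = 2, mean = 7/2 ≈ 3.500
  cycle 0 → 2 → 0: weight = 16, length = 2, mean = 16/2 ≈ 8.000
  cycle 1 → 0 → 1: weight = 7, length = 2, mean = 7/2 ≈ 3.500
Minimum mean = 3.000, attained e.g. along the cycle 1 → 2 → 1 with weight 6 and length 2. So λ(A) = 6/2 = 3.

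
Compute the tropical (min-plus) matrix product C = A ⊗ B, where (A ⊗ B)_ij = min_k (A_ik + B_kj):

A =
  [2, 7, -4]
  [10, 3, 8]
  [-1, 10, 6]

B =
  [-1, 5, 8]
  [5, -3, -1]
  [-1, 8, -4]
A ⊗ B =
  [-5, 4, -8]
  [7, 0, 2]
  [-2, 4, 2]

Apply the min-plus product entry-by-entry:
  C[0][0] = min over k of (A[0][0] + B[0][0] = 2 + -1 = 1, A[0][1] + B[1][0] = 7 + 5 = 12, A[0][2] + B[2][0] = -4 + -1 = -5) = -5 (attained at k = 2)
  C[0][1] = min over k of (A[0][0] + B[0][1] = 2 + 5 = 7, A[0][1] + B[1][1] = 7 + -3 = 4, A[0][2] + B[2][1] = -4 + 8 = 4) = 4 (attained at k = 1)
  C[0][2] = min over k of (A[0][0] + B[0][2] = 2 + 8 = 10, A[0][1] + B[1][2] = 7 + -1 = 6, A[0][2] + B[2][2] = -4 + -4 = -8) = -8 (attained at k = 2)
  C[1][0] = min over k of (A[1][0] + B[0][0] = 10 + -1 = 9, A[1][1] + B[1][0] = 3 + 5 = 8, A[1][2] + B[2][0] = 8 + -1 = 7) = 7 (attained at k = 2)
  C[1][1] = min over k of (A[1][0] + B[0][1] = 10 + 5 = 15, A[1][1] + B[1][1] = 3 + -3 = 0, A[1][2] + B[2][1] = 8 + 8 = 16) = 0 (attained at k = 1)
  C[1][2] = min over k of (A[1][0] + B[0][2] = 10 + 8 = 18, A[1][1] + B[1][2] = 3 + -1 = 2, A[1][2] + B[2][2] = 8 + -4 = 4) = 2 (attained at k = 1)
  C[2][0] = min over k of (A[2][0] + B[0][0] = -1 + -1 = -2, A[2][1] + B[1][0] = 10 + 5 = 15, A[2][2] + B[2][0] = 6 + -1 = 5) = -2 (attained at k = 0)
  C[2][1] = min over k of (A[2][0] + B[0][1] = -1 + 5 = 4, A[2][1] + B[1][1] = 10 + -3 = 7, A[2][2] + B[2][1] = 6 + 8 = 14) = 4 (attained at k = 0)
  C[2][2] = min over k of (A[2][0] + B[0][2] = -1 + 8 = 7, A[2][1] + B[1][2] = 10 + -1 = 9, A[2][2] + B[2][2] = 6 + -4 = 2) = 2 (attained at k = 2)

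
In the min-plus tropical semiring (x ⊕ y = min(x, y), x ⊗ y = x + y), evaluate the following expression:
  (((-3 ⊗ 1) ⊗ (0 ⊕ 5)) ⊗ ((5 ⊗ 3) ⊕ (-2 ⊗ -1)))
(((-3 ⊗ 1) ⊗ (0 ⊕ 5)) ⊗ ((5 ⊗ 3) ⊕ (-2 ⊗ -1))) = -5

Expand innermost to outermost. Recall ⊕ takes the minimum of its arguments and ⊗ takes their sum. Working out the expression (((-3 ⊗ 1) ⊗ (0 ⊕ 5)) ⊗ ((5 ⊗ 3) ⊕ (-2 ⊗ -1))) gives -5.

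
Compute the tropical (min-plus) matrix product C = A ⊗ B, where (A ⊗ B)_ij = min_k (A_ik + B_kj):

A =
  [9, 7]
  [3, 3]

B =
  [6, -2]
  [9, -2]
A ⊗ B =
  [15, 5]
  [9, 1]

Apply the min-plus product entry-by-entry:
  C[0][0] = min over k of (A[0][0] + B[0][0] = 9 + 6 = 15, A[0][1] + B[1][0] = 7 + 9 = 16) = 15 (attained at k = 0)
  C[0][1] = min over k of (A[0][0] + B[0][1] = 9 + -2 = 7, A[0][1] + B[1][1] = 7 + -2 = 5) = 5 (attained at k = 1)
  C[1][0] = min over k of (A[1][0] + B[0][0] = 3 + 6 = 9, A[1][1] + B[1][0] = 3 + 9 = 12) = 9 (attained at k = 0)
  C[1][1] = min over k of (A[1][0] + B[0][1] = 3 + -2 = 1, A[1][1] + B[1][1] = 3 + -2 = 1) = 1 (attained at k = 0)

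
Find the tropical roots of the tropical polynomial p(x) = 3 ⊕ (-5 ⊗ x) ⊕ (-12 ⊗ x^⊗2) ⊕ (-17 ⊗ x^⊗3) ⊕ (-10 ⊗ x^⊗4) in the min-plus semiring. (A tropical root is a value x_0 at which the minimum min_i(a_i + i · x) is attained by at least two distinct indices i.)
Roots: {-7, 5, 7, 8}

Each tropical root is a break point of the lower envelope of the lines y = a_i + i · x (there are 5 lines, with slopes 0, 1, ..., 4). Only the lines that attain the minimum somewhere contribute to roots; other lines are dominated. Here the surviving (envelope) indices are i = 4, i = 3, i = 2, i = 1, i = 0.
Intersections between consecutive envelope lines give the roots: for adjacent envelope indices i < j the intersection is x = (a_i − a_j) / (j − i). Reading off the sorted break points: {-7, 5, 7, 8}.
Verification: at each break x_0, at least two indices attain the minimum of min_i(a_i + i · x_0).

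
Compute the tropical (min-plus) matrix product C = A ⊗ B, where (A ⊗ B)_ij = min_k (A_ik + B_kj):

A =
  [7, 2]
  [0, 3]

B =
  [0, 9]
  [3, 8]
A ⊗ B =
  [5, 10]
  [0, 9]

Apply the min-plus product entry-by-entry:
  C[0][0] = min over k of (A[0][0] + B[0][0] = 7 + 0 = 7, A[0][1] + B[1][0] = 2 + 3 = 5) = 5 (attained at k = 1)
  C[0][1] = min over k of (A[0][0] + B[0][1] = 7 + 9 = 16, A[0][1] + B[1][1] = 2 + 8 = 10) = 10 (attained at k = 1)
  C[1][0] = min over k of (A[1][0] + B[0][0] = 0 + 0 = 0, A[1][1] + B[1][0] = 3 + 3 = 6) = 0 (attained at k = 0)
  C[1][1] = min over k of (A[1][0] + B[0][1] = 0 + 9 = 9, A[1][1] + B[1][1] = 3 + 8 = 11) = 9 (attained at k = 0)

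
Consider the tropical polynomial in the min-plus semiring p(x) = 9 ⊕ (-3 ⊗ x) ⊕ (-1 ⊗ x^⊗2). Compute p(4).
p(4) = 1

A tropical monomial a ⊗ x^⊗i evaluates to a + i · x. Evaluating each term at x = 4:
  Term 0 contributes 9 + 0 · 4 = 9
  Term 1 contributes -3 + 1 · 4 = 1
  Term 2 contributes -1 + 2 · 4 = 7
p(4) = ⊕ of these = min[9, 1, 7] = 1.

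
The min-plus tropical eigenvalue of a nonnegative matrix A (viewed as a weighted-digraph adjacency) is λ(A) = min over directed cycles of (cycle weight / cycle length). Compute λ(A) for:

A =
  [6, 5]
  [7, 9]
λ(A) = 6

Enumerate directed cycles and compute their means (weight / length). Sample:
  cycle 0 → 0: weight = 6, length = 1, mean = 6/1 ≈ 6.000
  cycle 1 → 1: weight = 9, length = 1, mean = 9/1 ≈ 9.000
  cycle 0 → 1 → 0: weight = 12, length = 2, mean = 12/2 ≈ 6.000
  cycle 1 → 0 → 1: weight = 12, length = 2, mean = 12/2 ≈ 6.000
Minimum mean = 6.000, attained e.g. along the cycle 0 → 0 with weight 6 and length 1. So λ(A) = 6/1 = 6.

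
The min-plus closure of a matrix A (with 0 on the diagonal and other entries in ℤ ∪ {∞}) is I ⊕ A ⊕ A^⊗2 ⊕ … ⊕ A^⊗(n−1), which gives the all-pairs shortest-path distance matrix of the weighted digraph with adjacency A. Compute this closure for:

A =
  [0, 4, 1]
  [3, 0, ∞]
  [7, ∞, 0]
Closure =
  [0, 4, 1]
  [3, 0, 4]
  [7, 11, 0]

This is the Floyd-Warshall all-pairs shortest-path computation. For each intermediate vertex k = 0, 1, …, 2, update dist[i][j] ← min(dist[i][j], dist[i][k] + dist[k][j]). The final matrix gives, for each (i, j), the minimum total weight of any directed path from i to j (possibly empty when i = j).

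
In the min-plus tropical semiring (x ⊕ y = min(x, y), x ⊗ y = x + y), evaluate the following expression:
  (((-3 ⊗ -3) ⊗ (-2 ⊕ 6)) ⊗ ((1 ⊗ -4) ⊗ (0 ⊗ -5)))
(((-3 ⊗ -3) ⊗ (-2 ⊕ 6)) ⊗ ((1 ⊗ -4) ⊗ (0 ⊗ -5))) = -16

Expand innermost to outermost. Recall ⊕ takes the minimum of its arguments and ⊗ takes their sum. Working out the expression (((-3 ⊗ -3) ⊗ (-2 ⊕ 6)) ⊗ ((1 ⊗ -4) ⊗ (0 ⊗ -5))) gives -16.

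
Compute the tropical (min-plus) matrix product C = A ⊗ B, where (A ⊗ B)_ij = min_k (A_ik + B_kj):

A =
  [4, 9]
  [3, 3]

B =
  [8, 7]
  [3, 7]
A ⊗ B =
  [12, 11]
  [6, 10]

Apply the min-plus product entry-by-entry:
  C[0][0] = min over k of (A[0][0] + B[0][0] = 4 + 8 = 12, A[0][1] + B[1][0] = 9 + 3 = 12) = 12 (attained at k = 0)
  C[0][1] = min over k of (A[0][0] + B[0][1] = 4 + 7 = 11, A[0][1] + B[1][1] = 9 + 7 = 16) = 11 (attained at k = 0)
  C[1][0] = min over k of (A[1][0] + B[0][0] = 3 + 8 = 11, A[1][1] + B[1][0] = 3 + 3 = 6) = 6 (attained at k = 1)
  C[1][1] = min over k of (A[1][0] + B[0][1] = 3 + 7 = 10, A[1][1] + B[1][1] = 3 + 7 = 10) = 10 (attained at k = 0)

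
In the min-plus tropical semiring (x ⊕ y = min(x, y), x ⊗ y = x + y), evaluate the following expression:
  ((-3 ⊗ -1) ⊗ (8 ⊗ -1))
((-3 ⊗ -1) ⊗ (8 ⊗ -1)) = 3

Expand innermost to outermost. Recall ⊕ takes the minimum of its arguments and ⊗ takes their sum. Working out the expression ((-3 ⊗ -1) ⊗ (8 ⊗ -1)) gives 3.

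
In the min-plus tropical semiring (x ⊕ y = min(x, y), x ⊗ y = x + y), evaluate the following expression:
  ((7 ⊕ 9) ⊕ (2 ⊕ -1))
((7 ⊕ 9) ⊕ (2 ⊕ -1)) = -1

Expand innermost to outermost. Recall ⊕ takes the minimum of its arguments and ⊗ takes their sum. Working out the expression ((7 ⊕ 9) ⊕ (2 ⊕ -1)) gives -1.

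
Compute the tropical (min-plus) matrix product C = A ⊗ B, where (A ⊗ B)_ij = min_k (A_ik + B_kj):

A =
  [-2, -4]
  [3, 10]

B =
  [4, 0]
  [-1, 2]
A ⊗ B =
  [-5, -2]
  [7, 3]

Apply the min-plus product entry-by-entry:
  C[0][0] = min over k of (A[0][0] + B[0][0] = -2 + 4 = 2, A[0][1] + B[1][0] = -4 + -1 = -5) = -5 (attained at k = 1)
  C[0][1] = min over k of (A[0][0] + B[0][1] = -2 + 0 = -2, A[0][1] + B[1][1] = -4 + 2 = -2) = -2 (attained at k = 0)
  C[1][0] = min over k of (A[1][0] + B[0][0] = 3 + 4 = 7, A[1][1] + B[1][0] = 10 + -1 = 9) = 7 (attained at k = 0)
  C[1][1] = min over k of (A[1][0] + B[0][1] = 3 + 0 = 3, A[1][1] + B[1][1] = 10 + 2 = 12) = 3 (attained at k = 0)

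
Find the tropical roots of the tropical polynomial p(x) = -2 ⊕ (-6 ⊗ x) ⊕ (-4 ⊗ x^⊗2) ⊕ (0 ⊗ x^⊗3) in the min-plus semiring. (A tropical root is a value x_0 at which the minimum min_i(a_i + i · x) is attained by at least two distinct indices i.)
Roots: {-4, -2, 4}

Each tropical root is a break point of the lower envelope of the lines y = a_i + i · x (there are 4 lines, with slopes 0, 1, ..., 3). Only the lines that attain the minimum somewhere contribute to roots; other lines are dominated. Here the surviving (envelope) indices are i = 3, i = 2, i = 1, i = 0.
Intersections between consecutive envelope lines give the roots: for adjacent envelope indices i < j the intersection is x = (a_i − a_j) / (j − i). Reading off the sorted break points: {-4, -2, 4}.
Verification: at each break x_0, at least two indices attain the minimum of min_i(a_i + i · x_0).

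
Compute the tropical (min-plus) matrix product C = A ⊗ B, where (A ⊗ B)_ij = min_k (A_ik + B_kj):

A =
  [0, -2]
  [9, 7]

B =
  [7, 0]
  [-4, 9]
A ⊗ B =
  [-6, 0]
  [3, 9]

Apply the min-plus product entry-by-entry:
  C[0][0] = min over k of (A[0][0] + B[0][0] = 0 + 7 = 7, A[0][1] + B[1][0] = -2 + -4 = -6) = -6 (attained at k = 1)
  C[0][1] = min over k of (A[0][0] + B[0][1] = 0 + 0 = 0, A[0][1] + B[1][1] = -2 + 9 = 7) = 0 (attained at k = 0)
  C[1][0] = min over k of (A[1][0] + B[0][0] = 9 + 7 = 16, A[1][1] + B[1][0] = 7 + -4 = 3) = 3 (attained at k = 1)
  C[1][1] = min over k of (A[1][0] + B[0][1] = 9 + 0 = 9, A[1][1] + B[1][1] = 7 + 9 = 16) = 9 (attained at k = 0)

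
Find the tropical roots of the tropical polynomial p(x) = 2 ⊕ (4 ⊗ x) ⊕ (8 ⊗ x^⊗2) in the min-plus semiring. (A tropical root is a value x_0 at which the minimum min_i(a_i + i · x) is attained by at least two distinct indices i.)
Roots: {-4, -2}

Each tropical root is a break point of the lower envelope of the lines y = a_i + i · x (there are 3 lines, with slopes 0, 1, ..., 2). Only the lines that attain the minimum somewhere contribute to roots; other lines are dominated. Here the surviving (envelope) indices are i = 2, i = 1, i = 0.
Intersections between consecutive envelope lines give the roots: for adjacent envelope indices i < j the intersection is x = (a_i − a_j) / (j − i). Reading off the sorted break points: {-4, -2}.
Verification: at each break x_0, at least two indices attain the minimum of min_i(a_i + i · x_0).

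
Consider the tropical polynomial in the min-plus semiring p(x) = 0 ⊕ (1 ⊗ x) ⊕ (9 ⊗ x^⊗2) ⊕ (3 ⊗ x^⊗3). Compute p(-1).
p(-1) = 0

A tropical monomial a ⊗ x^⊗i evaluates to a + i · x. Evaluating each term at x = -1:
  Term 0 contributes 0 + 0 · -1 = 0
  Term 1 contributes 1 + 1 · -1 = 0
  Term 2 contributes 9 + 2 · -1 = 7
  Term 3 contributes 3 + 3 · -1 = 0
p(-1) = ⊕ of these = min[0, 0, 7, 0] = 0.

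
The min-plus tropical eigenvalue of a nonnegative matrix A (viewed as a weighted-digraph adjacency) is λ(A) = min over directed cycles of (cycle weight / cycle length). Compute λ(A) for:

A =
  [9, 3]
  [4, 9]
λ(A) = 7/2

Enumerate directed cycles and compute their means (weight / length). Sample:
  cycle 0 → 0: weight = 9, length = 1, mean = 9/1 ≈ 9.000
  cycle 1 → 1: weight = 9, length = 1, mean = 9/1 ≈ 9.000
  cycle 0 → 1 → 0: weight = 7, length = 2, mean = 7/2 ≈ 3.500
  cycle 1 → 0 → 1: weight = 7, length = 2, mean = 7/2 ≈ 3.500
Minimum mean = 3.500, attained e.g. along the cycle 0 → 1 → 0 with weight 7 and length 2. So λ(A) = 7/2 = 7/2.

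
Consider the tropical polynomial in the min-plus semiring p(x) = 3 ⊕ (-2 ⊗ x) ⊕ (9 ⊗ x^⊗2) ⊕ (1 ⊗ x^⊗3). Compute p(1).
p(1) = -1

A tropical monomial a ⊗ x^⊗i evaluates to a + i · x. Evaluating each term at x = 1:
  Term 0 contributes 3 + 0 · 1 = 3
  Term 1 contributes -2 + 1 · 1 = -1
  Term 2 contributes 9 + 2 · 1 = 11
  Term 3 contributes 1 + 3 · 1 = 4
p(1) = ⊕ of these = min[3, -1, 11, 4] = -1.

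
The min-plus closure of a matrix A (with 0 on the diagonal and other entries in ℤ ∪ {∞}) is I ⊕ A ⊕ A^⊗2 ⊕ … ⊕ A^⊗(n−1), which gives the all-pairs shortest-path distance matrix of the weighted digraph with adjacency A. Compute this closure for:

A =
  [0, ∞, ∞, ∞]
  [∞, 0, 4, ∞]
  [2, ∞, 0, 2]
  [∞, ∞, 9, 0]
Closure =
  [0, ∞, ∞, ∞]
  [6, 0, 4, 6]
  [2, ∞, 0, 2]
  [11, ∞, 9, 0]

This is the Floyd-Warshall all-pairs shortest-path computation. For each intermediate vertex k = 0, 1, …, 3, update dist[i][j] ← min(dist[i][j], dist[i][k] + dist[k][j]). The final matrix gives, for each (i, j), the minimum total weight of any directed path from i to j (possibly empty when i = j).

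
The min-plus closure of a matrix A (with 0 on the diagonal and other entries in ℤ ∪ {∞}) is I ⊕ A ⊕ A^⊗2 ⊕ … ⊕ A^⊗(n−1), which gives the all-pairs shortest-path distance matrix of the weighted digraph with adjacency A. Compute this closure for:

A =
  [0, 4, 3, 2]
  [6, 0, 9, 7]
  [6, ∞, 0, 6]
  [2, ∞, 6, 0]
Closure =
  [0, 4, 3, 2]
  [6, 0, 9, 7]
  [6, 10, 0, 6]
  [2, 6, 5, 0]

This is the Floyd-Warshall all-pairs shortest-path computation. For each intermediate vertex k = 0, 1, …, 3, update dist[i][j] ← min(dist[i][j], dist[i][k] + dist[k][j]). The final matrix gives, for each (i, j), the minimum total weight of any directed path from i to j (possibly empty when i = j).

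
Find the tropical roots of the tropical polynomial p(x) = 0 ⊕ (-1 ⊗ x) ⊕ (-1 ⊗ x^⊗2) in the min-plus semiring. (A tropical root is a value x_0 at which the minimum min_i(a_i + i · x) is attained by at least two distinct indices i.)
Roots: {0, 1}

Each tropical root is a break point of the lower envelope of the lines y = a_i + i · x (there are 3 lines, with slopes 0, 1, ..., 2). Only the lines that attain the minimum somewhere contribute to roots; other lines are dominated. Here the surviving (envelope) indices are i = 2, i = 1, i = 0.
Intersections between consecutive envelope lines give the roots: for adjacent envelope indices i < j the intersection is x = (a_i − a_j) / (j − i). Reading off the sorted break points: {0, 1}.
Verification: at each break x_0, at least two indices attain the minimum of min_i(a_i + i · x_0).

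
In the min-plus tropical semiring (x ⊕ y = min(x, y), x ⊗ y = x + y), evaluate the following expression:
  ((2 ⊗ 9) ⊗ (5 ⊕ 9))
((2 ⊗ 9) ⊗ (5 ⊕ 9)) = 16

Expand innermost to outermost. Recall ⊕ takes the minimum of its arguments and ⊗ takes their sum. Working out the expression ((2 ⊗ 9) ⊗ (5 ⊕ 9)) gives 16.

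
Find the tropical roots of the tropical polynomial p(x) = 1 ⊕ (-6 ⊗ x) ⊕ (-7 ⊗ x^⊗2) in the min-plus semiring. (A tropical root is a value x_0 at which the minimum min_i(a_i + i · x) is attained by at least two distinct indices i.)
Roots: {1, 7}

Each tropical root is a break point of the lower envelope of the lines y = a_i + i · x (there are 3 lines, with slopes 0, 1, ..., 2). Only the lines that attain the minimum somewhere contribute to roots; other lines are dominated. Here the surviving (envelope) indices are i = 2, i = 1, i = 0.
Intersections between consecutive envelope lines give the roots: for adjacent envelope indices i < j the intersection is x = (a_i − a_j) / (j − i). Reading off the sorted break points: {1, 7}.
Verification: at each break x_0, at least two indices attain the minimum of min_i(a_i + i · x_0).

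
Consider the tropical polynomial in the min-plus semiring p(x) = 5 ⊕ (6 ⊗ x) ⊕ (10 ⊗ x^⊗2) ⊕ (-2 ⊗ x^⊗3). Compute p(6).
p(6) = 5

A tropical monomial a ⊗ x^⊗i evaluates to a + i · x. Evaluating each term at x = 6:
  Term 0 contributes 5 + 0 · 6 = 5
  Term 1 contributes 6 + 1 · 6 = 12
  Term 2 contributes 10 + 2 · 6 = 22
  Term 3 contributes -2 + 3 · 6 = 16
p(6) = ⊕ of these = min[5, 12, 22, 16] = 5.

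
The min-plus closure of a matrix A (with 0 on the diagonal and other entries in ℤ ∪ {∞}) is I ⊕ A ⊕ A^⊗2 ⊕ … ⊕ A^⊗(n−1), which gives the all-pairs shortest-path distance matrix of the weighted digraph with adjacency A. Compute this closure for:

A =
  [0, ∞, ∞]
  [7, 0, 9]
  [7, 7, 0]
Closure =
  [0, ∞, ∞]
  [7, 0, 9]
  [7, 7, 0]

This is the Floyd-Warshall all-pairs shortest-path computation. For each intermediate vertex k = 0, 1, …, 2, update dist[i][j] ← min(dist[i][j], dist[i][k] + dist[k][j]). The final matrix gives, for each (i, j), the minimum total weight of any directed path from i to j (possibly empty when i = j).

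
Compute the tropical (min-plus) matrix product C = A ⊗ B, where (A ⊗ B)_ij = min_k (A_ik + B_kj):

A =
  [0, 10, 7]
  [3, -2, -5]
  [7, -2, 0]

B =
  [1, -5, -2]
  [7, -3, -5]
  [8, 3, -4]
A ⊗ B =
  [1, -5, -2]
  [3, -5, -9]
  [5, -5, -7]

Apply the min-plus product entry-by-entry:
  C[0][0] = min over k of (A[0][0] + B[0][0] = 0 + 1 = 1, A[0][1] + B[1][0] = 10 + 7 = 17, A[0][2] + B[2][0] = 7 + 8 = 15) = 1 (attained at k = 0)
  C[0][1] = min over k of (A[0][0] + B[0][1] = 0 + -5 = -5, A[0][1] + B[1][1] = 10 + -3 = 7, A[0][2] + B[2][1] = 7 + 3 = 10) = -5 (attained at k = 0)
  C[0][2] = min over k of (A[0][0] + B[0][2] = 0 + -2 = -2, A[0][1] + B[1][2] = 10 + -5 = 5, A[0][2] + B[2][2] = 7 + -4 = 3) = -2 (attained at k = 0)
  C[1][0] = min over k of (A[1][0] + B[0][0] = 3 + 1 = 4, A[1][1] + B[1][0] = -2 + 7 = 5, A[1][2] + B[2][0] = -5 + 8 = 3) = 3 (attained at k = 2)
  C[1][1] = min over k of (A[1][0] + B[0][1] = 3 + -5 = -2, A[1][1] + B[1][1] = -2 + -3 = -5, A[1][2] + B[2][1] = -5 + 3 = -2) = -5 (attained at k = 1)
  C[1][2] = min over k of (A[1][0] + B[0][2] = 3 + -2 = 1, A[1][1] + B[1][2] = -2 + -5 = -7, A[1][2] + B[2][2] = -5 + -4 = -9) = -9 (attained at k = 2)
  C[2][0] = min over k of (A[2][0] + B[0][0] = 7 + 1 = 8, A[2][1] + B[1][0] = -2 + 7 = 5, A[2][2] + B[2][0] = 0 + 8 = 8) = 5 (attained at k = 1)
  C[2][1] = min over k of (A[2][0] + B[0][1] = 7 + -5 = 2, A[2][1] + B[1][1] = -2 + -3 = -5, A[2][2] + B[2][1] = 0 + 3 = 3) = -5 (attained at k = 1)
  C[2][2] = min over k of (A[2][0] + B[0][2] = 7 + -2 = 5, A[2][1] + B[1][2] = -2 + -5 = -7, A[2][2] + B[2][2] = 0 + -4 = -4) = -7 (attained at k = 1)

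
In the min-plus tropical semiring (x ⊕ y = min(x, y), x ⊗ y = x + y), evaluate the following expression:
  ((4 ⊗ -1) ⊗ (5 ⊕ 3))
((4 ⊗ -1) ⊗ (5 ⊕ 3)) = 6

Expand innermost to outermost. Recall ⊕ takes the minimum of its arguments and ⊗ takes their sum. Working out the expression ((4 ⊗ -1) ⊗ (5 ⊕ 3)) gives 6.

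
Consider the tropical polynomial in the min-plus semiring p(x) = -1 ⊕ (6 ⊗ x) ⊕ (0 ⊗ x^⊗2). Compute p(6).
p(6) = -1

A tropical monomial a ⊗ x^⊗i evaluates to a + i · x. Evaluating each term at x = 6:
  Term 0 contributes -1 + 0 · 6 = -1
  Term 1 contributes 6 + 1 · 6 = 12
  Term 2 contributes 0 + 2 · 6 = 12
p(6) = ⊕ of these = min[-1, 12, 12] = -1.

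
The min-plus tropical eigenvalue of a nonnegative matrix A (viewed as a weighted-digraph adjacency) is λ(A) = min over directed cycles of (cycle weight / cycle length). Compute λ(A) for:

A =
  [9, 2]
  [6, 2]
λ(A) = 2

Enumerate directed cycles and compute their means (weight / length). Sample:
  cycle 0 → 0: weight = 9, length = 1, mean = 9/1 ≈ 9.000
  cycle 1 → 1: weight = 2, length = 1, mean = 2/1 ≈ 2.000
  cycle 0 → 1 → 0: weight = 8, length = 2, mean = 8/2 ≈ 4.000
  cycle 1 → 0 → 1: weight = 8, length = 2, mean = 8/2 ≈ 4.000
Minimum mean = 2.000, attained e.g. along the cycle 1 → 1 with weight 2 and length 1. So λ(A) = 2/1 = 2.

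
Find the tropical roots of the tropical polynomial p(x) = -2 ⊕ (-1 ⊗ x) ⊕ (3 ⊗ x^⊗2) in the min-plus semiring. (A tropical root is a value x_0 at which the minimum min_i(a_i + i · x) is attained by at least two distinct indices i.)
Roots: {-4, -1}

Each tropical root is a break point of the lower envelope of the lines y = a_i + i · x (there are 3 lines, with slopes 0, 1, ..., 2). Only the lines that attain the minimum somewhere contribute to roots; other lines are dominated. Here the surviving (envelope) indices are i = 2, i = 1, i = 0.
Intersections between consecutive envelope lines give the roots: for adjacent envelope indices i < j the intersection is x = (a_i − a_j) / (j − i). Reading off the sorted break points: {-4, -1}.
Verification: at each break x_0, at least two indices attain the minimum of min_i(a_i + i · x_0).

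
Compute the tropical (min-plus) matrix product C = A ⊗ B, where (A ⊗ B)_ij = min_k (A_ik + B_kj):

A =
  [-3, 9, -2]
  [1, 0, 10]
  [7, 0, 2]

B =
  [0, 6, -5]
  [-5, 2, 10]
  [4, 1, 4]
A ⊗ B =
  [-3, -1, -8]
  [-5, 2, -4]
  [-5, 2, 2]

Apply the min-plus product entry-by-entry:
  C[0][0] = min over k of (A[0][0] + B[0][0] = -3 + 0 = -3, A[0][1] + B[1][0] = 9 + -5 = 4, A[0][2] + B[2][0] = -2 + 4 = 2) = -3 (attained at k = 0)
  C[0][1] = min over k of (A[0][0] + B[0][1] = -3 + 6 = 3, A[0][1] + B[1][1] = 9 + 2 = 11, A[0][2] + B[2][1] = -2 + 1 = -1) = -1 (attained at k = 2)
  C[0][2] = min over k of (A[0][0] + B[0][2] = -3 + -5 = -8, A[0][1] + B[1][2] = 9 + 10 = 19, A[0][2] + B[2][2] = -2 + 4 = 2) = -8 (attained at k = 0)
  C[1][0] = min over k of (A[1][0] + B[0][0] = 1 + 0 = 1, A[1][1] + B[1][0] = 0 + -5 = -5, A[1][2] + B[2][0] = 10 + 4 = 14) = -5 (attained at k = 1)
  C[1][1] = min over k of (A[1][0] + B[0][1] = 1 + 6 = 7, A[1][1] + B[1][1] = 0 + 2 = 2, A[1][2] + B[2][1] = 10 + 1 = 11) = 2 (attained at k = 1)
  C[1][2] = min over k of (A[1][0] + B[0][2] = 1 + -5 = -4, A[1][1] + B[1][2] = 0 + 10 = 10, A[1][2] + B[2][2] = 10 + 4 = 14) = -4 (attained at k = 0)
  C[2][0] = min over k of (A[2][0] + B[0][0] = 7 + 0 = 7, A[2][1] + B[1][0] = 0 + -5 = -5, A[2][2] + B[2][0] = 2 + 4 = 6) = -5 (attained at k = 1)
  C[2][1] = min over k of (A[2][0] + B[0][1] = 7 + 6 = 13, A[2][1] + B[1][1] = 0 + 2 = 2, A[2][2] + B[2][1] = 2 + 1 = 3) = 2 (attained at k = 1)
  C[2][2] = min over k of (A[2][0] + B[0][2] = 7 + -5 = 2, A[2][1] + B[1][2] = 0 + 10 = 10, A[2][2] + B[2][2] = 2 + 4 = 6) = 2 (attained at k = 0)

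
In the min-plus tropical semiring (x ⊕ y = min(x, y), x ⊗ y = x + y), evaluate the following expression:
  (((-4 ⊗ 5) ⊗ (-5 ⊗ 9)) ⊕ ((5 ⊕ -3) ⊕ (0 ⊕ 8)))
(((-4 ⊗ 5) ⊗ (-5 ⊗ 9)) ⊕ ((5 ⊕ -3) ⊕ (0 ⊕ 8))) = -3

Expand innermost to outermost. Recall ⊕ takes the minimum of its arguments and ⊗ takes their sum. Working out the expression (((-4 ⊗ 5) ⊗ (-5 ⊗ 9)) ⊕ ((5 ⊕ -3) ⊕ (0 ⊕ 8))) gives -3.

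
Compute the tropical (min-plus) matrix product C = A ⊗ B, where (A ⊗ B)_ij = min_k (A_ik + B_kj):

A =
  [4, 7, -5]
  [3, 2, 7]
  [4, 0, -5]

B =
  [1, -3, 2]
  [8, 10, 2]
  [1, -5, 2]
A ⊗ B =
  [-4, -10, -3]
  [4, 0, 4]
  [-4, -10, -3]

Apply the min-plus product entry-by-entry:
  C[0][0] = min over k of (A[0][0] + B[0][0] = 4 + 1 = 5, A[0][1] + B[1][0] = 7 + 8 = 15, A[0][2] + B[2][0] = -5 + 1 = -4) = -4 (attained at k = 2)
  C[0][1] = min over k of (A[0][0] + B[0][1] = 4 + -3 = 1, A[0][1] + B[1][1] = 7 + 10 = 17, A[0][2] + B[2][1] = -5 + -5 = -10) = -10 (attained at k = 2)
  C[0][2] = min over k of (A[0][0] + B[0][2] = 4 + 2 = 6, A[0][1] + B[1][2] = 7 + 2 = 9, A[0][2] + B[2][2] = -5 + 2 = -3) = -3 (attained at k = 2)
  C[1][0] = min over k of (A[1][0] + B[0][0] = 3 + 1 = 4, A[1][1] + B[1][0] = 2 + 8 = 10, A[1][2] + B[2][0] = 7 + 1 = 8) = 4 (attained at k = 0)
  C[1][1] = min over k of (A[1][0] + B[0][1] = 3 + -3 = 0, A[1][1] + B[1][1] = 2 + 10 = 12, A[1][2] + B[2][1] = 7 + -5 = 2) = 0 (attained at k = 0)
  C[1][2] = min over k of (A[1][0] + B[0][2] = 3 + 2 = 5, A[1][1] + B[1][2] = 2 + 2 = 4, A[1][2] + B[2][2] = 7 + 2 = 9) = 4 (attained at k = 1)
  C[2][0] = min over k of (A[2][0] + B[0][0] = 4 + 1 = 5, A[2][1] + B[1][0] = 0 + 8 = 8, A[2][2] + B[2][0] = -5 + 1 = -4) = -4 (attained at k = 2)
  C[2][1] = min over k of (A[2][0] + B[0][1] = 4 + -3 = 1, A[2][1] + B[1][1] = 0 + 10 = 10, A[2][2] + B[2][1] = -5 + -5 = -10) = -10 (attained at k = 2)
  C[2][2] = min over k of (A[2][0] + B[0][2] = 4 + 2 = 6, A[2][1] + B[1][2] = 0 + 2 = 2, A[2][2] + B[2][2] = -5 + 2 = -3) = -3 (attained at k = 2)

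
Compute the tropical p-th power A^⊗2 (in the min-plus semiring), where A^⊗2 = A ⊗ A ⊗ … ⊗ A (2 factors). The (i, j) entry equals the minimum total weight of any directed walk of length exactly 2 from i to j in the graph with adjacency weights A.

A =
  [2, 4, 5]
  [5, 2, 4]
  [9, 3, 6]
A^⊗2 =
  [4, 6, 7]
  [7, 4, 6]
  [8, 5, 7]

Each entry (A^⊗2)_ij equals the minimum over all length-2 walks i = v_0 → v_1 → … → v_2 = j of Σ_t A[v_t][v_{t+1}]. For example, for (i, j) = (0, 2) we minimise over 3 possible intermediate vertex sequences; the minimum is 7, attained along the walk 0 → 0 → 2.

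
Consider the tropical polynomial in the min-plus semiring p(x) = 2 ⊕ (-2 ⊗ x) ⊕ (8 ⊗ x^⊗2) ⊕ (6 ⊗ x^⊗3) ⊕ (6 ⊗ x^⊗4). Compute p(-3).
p(-3) = -6

A tropical monomial a ⊗ x^⊗i evaluates to a + i · x. Evaluating each term at x = -3:
  Term 0 contributes 2 + 0 · -3 = 2
  Term 1 contributes -2 + 1 · -3 = -5
  Term 2 contributes 8 + 2 · -3 = 2
  Term 3 contributes 6 + 3 · -3 = -3
  Term 4 contributes 6 + 4 · -3 = -6
p(-3) = ⊕ of these = min[2, -5, 2, -3, -6] = -6.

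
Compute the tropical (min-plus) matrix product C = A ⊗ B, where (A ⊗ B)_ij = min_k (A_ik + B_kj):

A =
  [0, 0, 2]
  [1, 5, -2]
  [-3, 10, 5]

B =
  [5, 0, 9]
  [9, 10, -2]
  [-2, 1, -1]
A ⊗ B =
  [0, 0, -2]
  [-4, -1, -3]
  [2, -3, 4]

Apply the min-plus product entry-by-entry:
  C[0][0] = min over k of (A[0][0] + B[0][0] = 0 + 5 = 5, A[0][1] + B[1][0] = 0 + 9 = 9, A[0][2] + B[2][0] = 2 + -2 = 0) = 0 (attained at k = 2)
  C[0][1] = min over k of (A[0][0] + B[0][1] = 0 + 0 = 0, A[0][1] + B[1][1] = 0 + 10 = 10, A[0][2] + B[2][1] = 2 + 1 = 3) = 0 (attained at k = 0)
  C[0][2] = min over k of (A[0][0] + B[0][2] = 0 + 9 = 9, A[0][1] + B[1][2] = 0 + -2 = -2, A[0][2] + B[2][2] = 2 + -1 = 1) = -2 (attained at k = 1)
  C[1][0] = min over k of (A[1][0] + B[0][0] = 1 + 5 = 6, A[1][1] + B[1][0] = 5 + 9 = 14, A[1][2] + B[2][0] = -2 + -2 = -4) = -4 (attained at k = 2)
  C[1][1] = min over k of (A[1][0] + B[0][1] = 1 + 0 = 1, A[1][1] + B[1][1] = 5 + 10 = 15, A[1][2] + B[2][1] = -2 + 1 = -1) = -1 (attained at k = 2)
  C[1][2] = min over k of (A[1][0] + B[0][2] = 1 + 9 = 10, A[1][1] + B[1][2] = 5 + -2 = 3, A[1][2] + B[2][2] = -2 + -1 = -3) = -3 (attained at k = 2)
  C[2][0] = min over k of (A[2][0] + B[0][0] = -3 + 5 = 2, A[2][1] + B[1][0] = 10 + 9 = 19, A[2][2] + B[2][0] = 5 + -2 = 3) = 2 (attained at k = 0)
  C[2][1] = min over k of (A[2][0] + B[0][1] = -3 + 0 = -3, A[2][1] + B[1][1] = 10 + 10 = 20, A[2][2] + B[2][1] = 5 + 1 = 6) = -3 (attained at k = 0)
  C[2][2] = min over k of (A[2][0] + B[0][2] = -3 + 9 = 6, A[2][1] + B[1][2] = 10 + -2 = 8, A[2][2] + B[2][2] = 5 + -1 = 4) = 4 (attained at k = 2)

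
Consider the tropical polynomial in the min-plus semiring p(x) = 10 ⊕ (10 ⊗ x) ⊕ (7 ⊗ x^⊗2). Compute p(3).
p(3) = 10

A tropical monomial a ⊗ x^⊗i evaluates to a + i · x. Evaluating each term at x = 3:
  Term 0 contributes 10 + 0 · 3 = 10
  Term 1 contributes 10 + 1 · 3 = 13
  Term 2 contributes 7 + 2 · 3 = 13
p(3) = ⊕ of these = min[10, 13, 13] = 10.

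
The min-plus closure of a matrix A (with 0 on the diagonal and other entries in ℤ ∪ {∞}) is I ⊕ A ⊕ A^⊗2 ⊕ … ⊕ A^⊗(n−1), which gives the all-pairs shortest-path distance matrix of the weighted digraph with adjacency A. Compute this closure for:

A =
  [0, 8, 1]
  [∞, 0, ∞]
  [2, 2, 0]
Closure =
  [0, 3, 1]
  [∞, 0, ∞]
  [2, 2, 0]

This is the Floyd-Warshall all-pairs shortest-path computation. For each intermediate vertex k = 0, 1, …, 2, update dist[i][j] ← min(dist[i][j], dist[i][k] + dist[k][j]). The final matrix gives, for each (i, j), the minimum total weight of any directed path from i to j (possibly empty when i = j).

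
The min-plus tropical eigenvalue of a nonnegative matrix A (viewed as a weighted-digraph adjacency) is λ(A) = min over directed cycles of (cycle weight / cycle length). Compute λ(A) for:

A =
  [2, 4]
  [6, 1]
λ(A) = 1

Enumerate directed cycles and compute their means (weight / length). Sample:
  cycle 0 → 0: weight = 2, length = 1, mean = 2/1 ≈ 2.000
  cycle 1 → 1: weight = 1, length = 1, mean = 1/1 ≈ 1.000
  cycle 0 → 1 → 0: weight = 10, length = 2, mean = 10/2 ≈ 5.000
  cycle 1 → 0 → 1: weight = 10, length = 2, mean = 10/2 ≈ 5.000
Minimum mean = 1.000, attained e.g. along the cycle 1 → 1 with weight 1 and length 1. So λ(A) = 1/1 = 1.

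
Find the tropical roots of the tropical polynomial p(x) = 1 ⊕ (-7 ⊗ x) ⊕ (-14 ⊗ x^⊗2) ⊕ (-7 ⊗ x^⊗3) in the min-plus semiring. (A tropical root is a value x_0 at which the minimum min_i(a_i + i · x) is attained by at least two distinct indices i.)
Roots: {-7, 7, 8}

Each tropical root is a break point of the lower envelope of the lines y = a_i + i · x (there are 4 lines, with slopes 0, 1, ..., 3). Only the lines that attain the minimum somewhere contribute to roots; other lines are dominated. Here the surviving (envelope) indices are i = 3, i = 2, i = 1, i = 0.
Intersections between consecutive envelope lines give the roots: for adjacent envelope indices i < j the intersection is x = (a_i − a_j) / (j − i). Reading off the sorted break points: {-7, 7, 8}.
Verification: at each break x_0, at least two indices attain the minimum of min_i(a_i + i · x_0).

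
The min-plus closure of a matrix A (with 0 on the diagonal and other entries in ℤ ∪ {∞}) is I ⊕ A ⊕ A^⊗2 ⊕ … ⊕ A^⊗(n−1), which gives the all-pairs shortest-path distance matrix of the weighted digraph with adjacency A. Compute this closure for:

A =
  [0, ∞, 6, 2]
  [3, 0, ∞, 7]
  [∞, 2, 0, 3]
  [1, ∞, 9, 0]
Closure =
  [0, 8, 6, 2]
  [3, 0, 9, 5]
  [4, 2, 0, 3]
  [1, 9, 7, 0]

This is the Floyd-Warshall all-pairs shortest-path computation. For each intermediate vertex k = 0, 1, …, 3, update dist[i][j] ← min(dist[i][j], dist[i][k] + dist[k][j]). The final matrix gives, for each (i, j), the minimum total weight of any directed path from i to j (possibly empty when i = j).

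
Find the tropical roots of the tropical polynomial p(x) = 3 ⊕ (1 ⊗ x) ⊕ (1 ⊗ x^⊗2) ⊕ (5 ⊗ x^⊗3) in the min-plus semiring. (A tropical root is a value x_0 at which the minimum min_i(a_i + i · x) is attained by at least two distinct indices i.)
Roots: {-4, 0, 2}

Each tropical root is a break point of the lower envelope of the lines y = a_i + i · x (there are 4 lines, with slopes 0, 1, ..., 3). Only the lines that attain the minimum somewhere contribute to roots; other lines are dominated. Here the surviving (envelope) indices are i = 3, i = 2, i = 1, i = 0.
Intersections between consecutive envelope lines give the roots: for adjacent envelope indices i < j the intersection is x = (a_i − a_j) / (j − i). Reading off the sorted break points: {-4, 0, 2}.
Verification: at each break x_0, at least two indices attain the minimum of min_i(a_i + i · x_0).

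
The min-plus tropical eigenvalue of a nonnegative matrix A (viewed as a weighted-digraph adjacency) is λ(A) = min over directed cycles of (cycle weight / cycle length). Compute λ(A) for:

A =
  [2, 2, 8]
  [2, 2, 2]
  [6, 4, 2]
λ(A) = 2

Enumerate directed cycles and compute their means (weight / length). Sample:
  cycle 0 → 0: weight = 2, length = 1, mean = 2/1 ≈ 2.000
  cycle 1 → 1: weight = 2, length = 1, mean = 2/1 ≈ 2.000
  cycle 2 → 2: weight = 2, length = 1, mean = 2/1 ≈ 2.000
  cycle 0 → 1 → 0: weight = 4, length = 2, mean = 4/2 ≈ 2.000
  cycle 0 → 2 → 0: weight = 14, length = 2, mean = 14/2 ≈ 7.000
  cycle 1 → 0 → 1: weight = 4, length = 2, mean = 4/2 ≈ 2.000
Minimum mean = 2.000, attained e.g. along the cycle 0 → 0 with weight 2 and length 1. So λ(A) = 2/1 = 2.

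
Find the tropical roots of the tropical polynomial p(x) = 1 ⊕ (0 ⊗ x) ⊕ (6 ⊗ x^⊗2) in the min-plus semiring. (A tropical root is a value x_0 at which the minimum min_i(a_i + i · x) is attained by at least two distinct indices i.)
Roots: {-6, 1}

Each tropical root is a break point of the lower envelope of the lines y = a_i + i · x (there are 3 lines, with slopes 0, 1, ..., 2). Only the lines that attain the minimum somewhere contribute to roots; other lines are dominated. Here the surviving (envelope) indices are i = 2, i = 1, i = 0.
Intersections between consecutive envelope lines give the roots: for adjacent envelope indices i < j the intersection is x = (a_i − a_j) / (j − i). Reading off the sorted break points: {-6, 1}.
Verification: at each break x_0, at least two indices attain the minimum of min_i(a_i + i · x_0).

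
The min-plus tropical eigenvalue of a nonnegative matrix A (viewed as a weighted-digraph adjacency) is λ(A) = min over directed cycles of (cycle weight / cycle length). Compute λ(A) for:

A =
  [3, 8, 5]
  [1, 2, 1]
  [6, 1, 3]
λ(A) = 1

Enumerate directed cycles and compute their means (weight / length). Sample:
  cycle 0 → 0: weight = 3, length = 1, mean = 3/1 ≈ 3.000
  cycle 1 → 1: weight = 2, length = 1, mean = 2/1 ≈ 2.000
  cycle 2 → 2: weight = 3, length = 1, mean = 3/1 ≈ 3.000
  cycle 0 → 1 → 0: weight = 9, length = 2, mean = 9/2 ≈ 4.500
  cycle 0 → 2 → 0: weight = 11, length = 2, mean = 11/2 ≈ 5.500
  cycle 1 → 0 → 1: weight = 9, length = 2, mean = 9/2 ≈ 4.500
Minimum mean = 1.000, attained e.g. along the cycle 1 → 2 → 1 with weight 2 and length 2. So λ(A) = 2/2 = 1.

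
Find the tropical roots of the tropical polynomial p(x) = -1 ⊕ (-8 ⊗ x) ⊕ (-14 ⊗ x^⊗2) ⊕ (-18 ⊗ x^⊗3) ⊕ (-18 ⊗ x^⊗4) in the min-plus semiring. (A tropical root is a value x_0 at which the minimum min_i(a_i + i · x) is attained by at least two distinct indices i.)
Roots: {0, 4, 6, 7}

Each tropical root is a break point of the lower envelope of the lines y = a_i + i · x (there are 5 lines, with slopes 0, 1, ..., 4). Only the lines that attain the minimum somewhere contribute to roots; other lines are dominated. Here the surviving (envelope) indices are i = 4, i = 3, i = 2, i = 1, i = 0.
Intersections between consecutive envelope lines give the roots: for adjacent envelope indices i < j the intersection is x = (a_i − a_j) / (j − i). Reading off the sorted break points: {0, 4, 6, 7}.
Verification: at each break x_0, at least two indices attain the minimum of min_i(a_i + i · x_0).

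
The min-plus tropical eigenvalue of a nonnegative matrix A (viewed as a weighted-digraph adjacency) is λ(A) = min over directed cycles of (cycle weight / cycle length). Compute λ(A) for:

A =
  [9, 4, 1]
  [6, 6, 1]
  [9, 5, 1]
λ(A) = 1

Enumerate directed cycles and compute their means (weight / length). Sample:
  cycle 0 → 0: weight = 9, length = 1, mean = 9/1 ≈ 9.000
  cycle 1 → 1: weight = 6, length = 1, mean = 6/1 ≈ 6.000
  cycle 2 → 2: weight = 1, length = 1, mean = 1/1 ≈ 1.000
  cycle 0 → 1 → 0: weight = 10, length = 2, mean = 10/2 ≈ 5.000
  cycle 0 → 2 → 0: weight = 10, length = 2, mean = 10/2 ≈ 5.000
  cycle 1 → 0 → 1: weight = 10, length = 2, mean = 10/2 ≈ 5.000
Minimum mean = 1.000, attained e.g. along the cycle 2 → 2 with weight 1 and length 1. So λ(A) = 1/1 = 1.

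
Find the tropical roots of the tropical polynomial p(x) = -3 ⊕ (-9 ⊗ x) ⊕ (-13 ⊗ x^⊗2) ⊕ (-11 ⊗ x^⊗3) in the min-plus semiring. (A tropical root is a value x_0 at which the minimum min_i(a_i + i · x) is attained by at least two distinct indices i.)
Roots: {-2, 4, 6}

Each tropical root is a break point of the lower envelope of the lines y = a_i + i · x (there are 4 lines, with slopes 0, 1, ..., 3). Only the lines that attain the minimum somewhere contribute to roots; other lines are dominated. Here the surviving (envelope) indices are i = 3, i = 2, i = 1, i = 0.
Intersections between consecutive envelope lines give the roots: for adjacent envelope indices i < j the intersection is x = (a_i − a_j) / (j − i). Reading off the sorted break points: {-2, 4, 6}.
Verification: at each break x_0, at least two indices attain the minimum of min_i(a_i + i · x_0).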